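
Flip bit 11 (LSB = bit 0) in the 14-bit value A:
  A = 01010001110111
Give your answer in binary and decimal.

Mask = 1 << 11 = 00100000000000
Bit 11 of A is 0; XOR with the mask flips it to 1.
  01010001110111
^ 00100000000000
----------------
  01110001110111

Answer: 01110001110111 (7287)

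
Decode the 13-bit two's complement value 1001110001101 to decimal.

MSB is 1, so the value is negative. Find the magnitude:
1. Invert bits:  0110001110010
2. Add 1:        0110001110011  = 3187
3. Apply sign:   -3187

Answer: -3187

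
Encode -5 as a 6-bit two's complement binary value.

1. Binary of +5:  000101
2. Invert bits:     111010
3. Add 1:           111011

Answer: 111011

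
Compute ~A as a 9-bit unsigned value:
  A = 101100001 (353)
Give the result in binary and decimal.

Flip each bit (0->1, 1->0):
  101100001
  010011110

Answer: 010011110 (158)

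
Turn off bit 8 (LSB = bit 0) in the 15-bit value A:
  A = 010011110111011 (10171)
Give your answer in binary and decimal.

Mask = ~(1 << 8) = 111111011111111
Bit 8 of A is 1, so AND-ing with the mask clears it to 0.
  010011110111011
& 111111011111111
-----------------
  010011010111011

Answer: 010011010111011 (9915)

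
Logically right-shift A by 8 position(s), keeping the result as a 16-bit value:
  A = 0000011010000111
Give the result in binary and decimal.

Logical shift right by 8: drop the bottom 8 bit(s), prepend 8 zero(s) on the left.
  0000011010000111  ->  keep [00000110], discard [10000111], prepend 00000000
= 0000000000000110

Answer: 0000000000000110 (6)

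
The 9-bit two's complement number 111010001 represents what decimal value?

MSB is 1, so the value is negative. Find the magnitude:
1. Invert bits:  000101110
2. Add 1:        000101111  = 47
3. Apply sign:   -47

Answer: -47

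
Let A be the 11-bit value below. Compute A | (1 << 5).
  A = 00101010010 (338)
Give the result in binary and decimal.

Mask = 1 << 5 = 00000100000
Bit 5 of A is 0, so OR-ing with the mask flips it to 1.
  00101010010
| 00000100000
-------------
  00101110010

Answer: 00101110010 (370)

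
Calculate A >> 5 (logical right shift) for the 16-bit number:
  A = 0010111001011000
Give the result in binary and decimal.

Logical shift right by 5: drop the bottom 5 bit(s), prepend 5 zero(s) on the left.
  0010111001011000  ->  keep [00101110010], discard [11000], prepend 00000
= 0000000101110010

Answer: 0000000101110010 (370)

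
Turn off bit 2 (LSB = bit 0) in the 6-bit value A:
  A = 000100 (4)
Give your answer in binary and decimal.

Mask = ~(1 << 2) = 111011
Bit 2 of A is 1, so AND-ing with the mask clears it to 0.
  000100
& 111011
--------
  000000

Answer: 000000 (0)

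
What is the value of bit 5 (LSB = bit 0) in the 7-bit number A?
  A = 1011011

Bit 5 is the 6th from the right.
  1011011
   ^
That bit is 0.

Answer: 0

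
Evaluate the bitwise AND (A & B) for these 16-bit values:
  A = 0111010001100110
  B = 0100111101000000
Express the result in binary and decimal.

Apply & to each column (1 only where both bits are 1):
  0111010001100110
& 0100111101000000
------------------
  0100010001000000

Answer: 0100010001000000 (17472)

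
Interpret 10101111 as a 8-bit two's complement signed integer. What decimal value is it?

MSB is 1, so the value is negative. Find the magnitude:
1. Invert bits:  01010000
2. Add 1:        01010001  = 81
3. Apply sign:   -81

Answer: -81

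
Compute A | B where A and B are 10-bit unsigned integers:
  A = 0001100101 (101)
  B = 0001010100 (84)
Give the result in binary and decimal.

Apply | to each column (1 where either bit is 1):
  0001100101
| 0001010100
------------
  0001110101

Answer: 0001110101 (117)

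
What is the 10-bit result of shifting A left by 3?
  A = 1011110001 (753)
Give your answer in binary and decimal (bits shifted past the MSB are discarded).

Shift left by 3: drop the top 3 bit(s), append 3 zero(s) on the right.
  1011110001  ->  discard [101], keep [1110001], append 000
= 1110001000

Answer: 1110001000 (904)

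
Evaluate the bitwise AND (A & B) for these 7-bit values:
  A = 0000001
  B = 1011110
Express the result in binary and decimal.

Apply & to each column (1 only where both bits are 1):
  0000001
& 1011110
---------
  0000000

Answer: 0000000 (0)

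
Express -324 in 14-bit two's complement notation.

1. Binary of +324:  00000101000100
2. Invert bits:     11111010111011
3. Add 1:           11111010111100

Answer: 11111010111100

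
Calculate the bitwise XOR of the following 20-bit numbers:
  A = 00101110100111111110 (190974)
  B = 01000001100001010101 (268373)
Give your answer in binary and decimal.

Apply ^ to each column (1 where bits differ):
  00101110100111111110
^ 01000001100001010101
----------------------
  01101111000110101011

Answer: 01101111000110101011 (455083)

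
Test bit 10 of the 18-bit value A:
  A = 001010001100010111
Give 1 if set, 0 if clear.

Bit 10 is the 11th from the right.
  001010001100010111
         ^
That bit is 0.

Answer: 0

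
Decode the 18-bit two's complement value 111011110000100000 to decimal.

MSB is 1, so the value is negative. Find the magnitude:
1. Invert bits:  000100001111011111
2. Add 1:        000100001111100000  = 17376
3. Apply sign:   -17376

Answer: -17376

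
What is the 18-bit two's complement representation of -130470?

1. Binary of +130470:  011111110110100110
2. Invert bits:     100000001001011001
3. Add 1:           100000001001011010

Answer: 100000001001011010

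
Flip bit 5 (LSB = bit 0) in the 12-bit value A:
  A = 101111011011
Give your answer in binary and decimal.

Mask = 1 << 5 = 000000100000
Bit 5 of A is 0; XOR with the mask flips it to 1.
  101111011011
^ 000000100000
--------------
  101111111011

Answer: 101111111011 (3067)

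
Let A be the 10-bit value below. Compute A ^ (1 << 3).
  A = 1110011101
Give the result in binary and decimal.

Mask = 1 << 3 = 0000001000
Bit 3 of A is 1; XOR with the mask flips it to 0.
  1110011101
^ 0000001000
------------
  1110010101

Answer: 1110010101 (917)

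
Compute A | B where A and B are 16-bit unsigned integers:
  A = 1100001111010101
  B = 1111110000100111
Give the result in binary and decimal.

Apply | to each column (1 where either bit is 1):
  1100001111010101
| 1111110000100111
------------------
  1111111111110111

Answer: 1111111111110111 (65527)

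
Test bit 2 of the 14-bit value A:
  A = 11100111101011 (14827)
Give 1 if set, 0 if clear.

Bit 2 is the 3rd from the right.
  11100111101011
             ^
That bit is 0.

Answer: 0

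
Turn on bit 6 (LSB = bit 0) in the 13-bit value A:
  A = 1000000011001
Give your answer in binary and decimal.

Mask = 1 << 6 = 0000001000000
Bit 6 of A is 0, so OR-ing with the mask flips it to 1.
  1000000011001
| 0000001000000
---------------
  1000001011001

Answer: 1000001011001 (4185)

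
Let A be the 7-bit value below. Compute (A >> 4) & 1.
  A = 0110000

Bit 4 is the 5th from the right.
  0110000
    ^
That bit is 1.

Answer: 1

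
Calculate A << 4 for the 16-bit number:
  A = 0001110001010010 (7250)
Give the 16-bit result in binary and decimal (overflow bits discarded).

Shift left by 4: drop the top 4 bit(s), append 4 zero(s) on the right.
  0001110001010010  ->  discard [0001], keep [110001010010], append 0000
= 1100010100100000

Answer: 1100010100100000 (50464)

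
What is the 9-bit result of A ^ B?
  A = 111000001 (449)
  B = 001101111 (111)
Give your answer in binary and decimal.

Apply ^ to each column (1 where bits differ):
  111000001
^ 001101111
-----------
  110101110

Answer: 110101110 (430)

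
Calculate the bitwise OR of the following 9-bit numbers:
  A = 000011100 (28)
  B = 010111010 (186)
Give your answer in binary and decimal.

Apply | to each column (1 where either bit is 1):
  000011100
| 010111010
-----------
  010111110

Answer: 010111110 (190)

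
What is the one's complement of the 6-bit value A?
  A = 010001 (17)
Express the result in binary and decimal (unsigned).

Flip each bit (0->1, 1->0):
  010001
  101110

Answer: 101110 (46)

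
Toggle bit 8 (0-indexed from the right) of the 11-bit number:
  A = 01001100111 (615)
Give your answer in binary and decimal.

Mask = 1 << 8 = 00100000000
Bit 8 of A is 0; XOR with the mask flips it to 1.
  01001100111
^ 00100000000
-------------
  01101100111

Answer: 01101100111 (871)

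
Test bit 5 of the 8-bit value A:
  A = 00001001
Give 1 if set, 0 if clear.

Bit 5 is the 6th from the right.
  00001001
    ^
That bit is 0.

Answer: 0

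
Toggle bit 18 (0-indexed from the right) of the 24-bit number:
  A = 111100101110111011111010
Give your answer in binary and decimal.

Mask = 1 << 18 = 000001000000000000000000
Bit 18 of A is 0; XOR with the mask flips it to 1.
  111100101110111011111010
^ 000001000000000000000000
--------------------------
  111101101110111011111010

Answer: 111101101110111011111010 (16183034)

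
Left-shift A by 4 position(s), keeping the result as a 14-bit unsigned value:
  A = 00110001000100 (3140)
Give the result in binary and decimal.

Shift left by 4: drop the top 4 bit(s), append 4 zero(s) on the right.
  00110001000100  ->  discard [0011], keep [0001000100], append 0000
= 00010001000000

Answer: 00010001000000 (1088)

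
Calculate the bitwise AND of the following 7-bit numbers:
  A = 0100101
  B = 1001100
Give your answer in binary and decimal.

Apply & to each column (1 only where both bits are 1):
  0100101
& 1001100
---------
  0000100

Answer: 0000100 (4)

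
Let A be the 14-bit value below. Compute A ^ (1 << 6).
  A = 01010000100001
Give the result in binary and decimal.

Mask = 1 << 6 = 00000001000000
Bit 6 of A is 0; XOR with the mask flips it to 1.
  01010000100001
^ 00000001000000
----------------
  01010001100001

Answer: 01010001100001 (5217)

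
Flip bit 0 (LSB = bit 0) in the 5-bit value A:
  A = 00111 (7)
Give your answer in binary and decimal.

Mask = 1 << 0 = 00001
Bit 0 of A is 1; XOR with the mask flips it to 0.
  00111
^ 00001
-------
  00110

Answer: 00110 (6)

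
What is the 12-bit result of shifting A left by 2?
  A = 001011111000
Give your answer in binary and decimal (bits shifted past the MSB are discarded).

Shift left by 2: drop the top 2 bit(s), append 2 zero(s) on the right.
  001011111000  ->  discard [00], keep [1011111000], append 00
= 101111100000

Answer: 101111100000 (3040)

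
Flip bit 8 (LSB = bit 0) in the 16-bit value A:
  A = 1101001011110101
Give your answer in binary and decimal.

Mask = 1 << 8 = 0000000100000000
Bit 8 of A is 0; XOR with the mask flips it to 1.
  1101001011110101
^ 0000000100000000
------------------
  1101001111110101

Answer: 1101001111110101 (54261)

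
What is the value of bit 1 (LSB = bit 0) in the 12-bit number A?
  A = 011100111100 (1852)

Bit 1 is the 2nd from the right.
  011100111100
            ^
That bit is 0.

Answer: 0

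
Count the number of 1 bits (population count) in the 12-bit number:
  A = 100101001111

100101001111
1-bits at positions (from bit 0 = LSB): 0, 1, 2, 3, 6, 8, 11
Count = 7

Answer: 7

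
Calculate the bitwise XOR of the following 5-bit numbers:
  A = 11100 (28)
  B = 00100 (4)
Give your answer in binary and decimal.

Apply ^ to each column (1 where bits differ):
  11100
^ 00100
-------
  11000

Answer: 11000 (24)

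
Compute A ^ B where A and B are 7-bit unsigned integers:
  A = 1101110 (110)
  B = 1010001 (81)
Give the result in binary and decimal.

Apply ^ to each column (1 where bits differ):
  1101110
^ 1010001
---------
  0111111

Answer: 0111111 (63)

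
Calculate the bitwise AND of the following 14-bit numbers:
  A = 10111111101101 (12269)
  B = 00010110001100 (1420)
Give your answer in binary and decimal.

Apply & to each column (1 only where both bits are 1):
  10111111101101
& 00010110001100
----------------
  00010110001100

Answer: 00010110001100 (1420)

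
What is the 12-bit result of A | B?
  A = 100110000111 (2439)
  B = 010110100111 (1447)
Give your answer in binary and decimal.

Apply | to each column (1 where either bit is 1):
  100110000111
| 010110100111
--------------
  110110100111

Answer: 110110100111 (3495)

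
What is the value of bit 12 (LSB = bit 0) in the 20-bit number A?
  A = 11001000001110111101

Bit 12 is the 13th from the right.
  11001000001110111101
         ^
That bit is 0.

Answer: 0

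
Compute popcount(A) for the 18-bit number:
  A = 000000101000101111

000000101000101111
1-bits at positions (from bit 0 = LSB): 0, 1, 2, 3, 5, 9, 11
Count = 7

Answer: 7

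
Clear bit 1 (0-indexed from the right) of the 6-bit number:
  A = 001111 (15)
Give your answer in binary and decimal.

Mask = ~(1 << 1) = 111101
Bit 1 of A is 1, so AND-ing with the mask clears it to 0.
  001111
& 111101
--------
  001101

Answer: 001101 (13)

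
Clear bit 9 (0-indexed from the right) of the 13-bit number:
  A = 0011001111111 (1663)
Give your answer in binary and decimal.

Mask = ~(1 << 9) = 1110111111111
Bit 9 of A is 1, so AND-ing with the mask clears it to 0.
  0011001111111
& 1110111111111
---------------
  0010001111111

Answer: 0010001111111 (1151)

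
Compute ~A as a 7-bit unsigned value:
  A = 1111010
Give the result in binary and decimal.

Flip each bit (0->1, 1->0):
  1111010
  0000101

Answer: 0000101 (5)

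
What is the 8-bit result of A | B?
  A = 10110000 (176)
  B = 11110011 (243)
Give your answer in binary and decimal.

Apply | to each column (1 where either bit is 1):
  10110000
| 11110011
----------
  11110011

Answer: 11110011 (243)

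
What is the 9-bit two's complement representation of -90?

1. Binary of +90:  001011010
2. Invert bits:     110100101
3. Add 1:           110100110

Answer: 110100110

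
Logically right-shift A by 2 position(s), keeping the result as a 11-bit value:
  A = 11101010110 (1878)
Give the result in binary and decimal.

Logical shift right by 2: drop the bottom 2 bit(s), prepend 2 zero(s) on the left.
  11101010110  ->  keep [111010101], discard [10], prepend 00
= 00111010101

Answer: 00111010101 (469)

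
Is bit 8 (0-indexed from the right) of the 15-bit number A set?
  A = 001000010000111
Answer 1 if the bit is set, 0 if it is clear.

Bit 8 is the 9th from the right.
  001000010000111
        ^
That bit is 0.

Answer: 0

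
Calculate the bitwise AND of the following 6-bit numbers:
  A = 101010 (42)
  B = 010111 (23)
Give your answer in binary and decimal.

Apply & to each column (1 only where both bits are 1):
  101010
& 010111
--------
  000010

Answer: 000010 (2)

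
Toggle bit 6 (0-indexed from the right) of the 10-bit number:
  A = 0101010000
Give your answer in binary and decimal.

Mask = 1 << 6 = 0001000000
Bit 6 of A is 1; XOR with the mask flips it to 0.
  0101010000
^ 0001000000
------------
  0100010000

Answer: 0100010000 (272)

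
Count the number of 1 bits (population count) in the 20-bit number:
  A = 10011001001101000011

10011001001101000011
1-bits at positions (from bit 0 = LSB): 0, 1, 6, 8, 9, 12, 15, 16, 19
Count = 9

Answer: 9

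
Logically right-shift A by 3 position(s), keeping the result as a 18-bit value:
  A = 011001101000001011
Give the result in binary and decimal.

Logical shift right by 3: drop the bottom 3 bit(s), prepend 3 zero(s) on the left.
  011001101000001011  ->  keep [011001101000001], discard [011], prepend 000
= 000011001101000001

Answer: 000011001101000001 (13121)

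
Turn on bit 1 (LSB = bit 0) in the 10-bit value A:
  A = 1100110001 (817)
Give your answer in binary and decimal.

Mask = 1 << 1 = 0000000010
Bit 1 of A is 0, so OR-ing with the mask flips it to 1.
  1100110001
| 0000000010
------------
  1100110011

Answer: 1100110011 (819)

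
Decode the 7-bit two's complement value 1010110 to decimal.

MSB is 1, so the value is negative. Find the magnitude:
1. Invert bits:  0101001
2. Add 1:        0101010  = 42
3. Apply sign:   -42

Answer: -42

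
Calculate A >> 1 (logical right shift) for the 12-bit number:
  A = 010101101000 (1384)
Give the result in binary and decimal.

Logical shift right by 1: drop the bottom 1 bit(s), prepend 1 zero(s) on the left.
  010101101000  ->  keep [01010110100], discard [0], prepend 0
= 001010110100

Answer: 001010110100 (692)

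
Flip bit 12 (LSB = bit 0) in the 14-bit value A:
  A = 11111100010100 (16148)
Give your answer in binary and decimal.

Mask = 1 << 12 = 01000000000000
Bit 12 of A is 1; XOR with the mask flips it to 0.
  11111100010100
^ 01000000000000
----------------
  10111100010100

Answer: 10111100010100 (12052)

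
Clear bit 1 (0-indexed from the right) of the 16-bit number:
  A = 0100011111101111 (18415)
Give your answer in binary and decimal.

Mask = ~(1 << 1) = 1111111111111101
Bit 1 of A is 1, so AND-ing with the mask clears it to 0.
  0100011111101111
& 1111111111111101
------------------
  0100011111101101

Answer: 0100011111101101 (18413)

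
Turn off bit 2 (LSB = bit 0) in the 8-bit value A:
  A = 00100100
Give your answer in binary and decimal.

Mask = ~(1 << 2) = 11111011
Bit 2 of A is 1, so AND-ing with the mask clears it to 0.
  00100100
& 11111011
----------
  00100000

Answer: 00100000 (32)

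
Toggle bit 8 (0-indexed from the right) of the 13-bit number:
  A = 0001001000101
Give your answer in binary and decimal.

Mask = 1 << 8 = 0000100000000
Bit 8 of A is 0; XOR with the mask flips it to 1.
  0001001000101
^ 0000100000000
---------------
  0001101000101

Answer: 0001101000101 (837)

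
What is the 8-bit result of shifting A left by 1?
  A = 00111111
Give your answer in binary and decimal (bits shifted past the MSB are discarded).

Shift left by 1: drop the top 1 bit(s), append 1 zero(s) on the right.
  00111111  ->  discard [0], keep [0111111], append 0
= 01111110

Answer: 01111110 (126)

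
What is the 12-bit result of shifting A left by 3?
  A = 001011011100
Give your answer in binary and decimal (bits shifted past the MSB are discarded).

Shift left by 3: drop the top 3 bit(s), append 3 zero(s) on the right.
  001011011100  ->  discard [001], keep [011011100], append 000
= 011011100000

Answer: 011011100000 (1760)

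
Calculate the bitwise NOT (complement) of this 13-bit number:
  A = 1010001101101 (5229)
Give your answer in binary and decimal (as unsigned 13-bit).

Flip each bit (0->1, 1->0):
  1010001101101
  0101110010010

Answer: 0101110010010 (2962)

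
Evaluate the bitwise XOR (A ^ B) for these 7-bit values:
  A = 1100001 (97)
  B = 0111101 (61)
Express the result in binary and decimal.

Apply ^ to each column (1 where bits differ):
  1100001
^ 0111101
---------
  1011100

Answer: 1011100 (92)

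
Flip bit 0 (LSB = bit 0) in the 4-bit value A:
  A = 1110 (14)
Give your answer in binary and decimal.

Mask = 1 << 0 = 0001
Bit 0 of A is 0; XOR with the mask flips it to 1.
  1110
^ 0001
------
  1111

Answer: 1111 (15)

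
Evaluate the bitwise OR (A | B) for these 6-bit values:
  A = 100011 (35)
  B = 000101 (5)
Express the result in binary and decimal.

Apply | to each column (1 where either bit is 1):
  100011
| 000101
--------
  100111

Answer: 100111 (39)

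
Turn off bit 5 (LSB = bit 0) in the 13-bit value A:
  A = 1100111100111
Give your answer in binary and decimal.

Mask = ~(1 << 5) = 1111111011111
Bit 5 of A is 1, so AND-ing with the mask clears it to 0.
  1100111100111
& 1111111011111
---------------
  1100111000111

Answer: 1100111000111 (6599)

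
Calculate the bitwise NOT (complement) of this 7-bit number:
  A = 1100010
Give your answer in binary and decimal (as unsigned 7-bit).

Flip each bit (0->1, 1->0):
  1100010
  0011101

Answer: 0011101 (29)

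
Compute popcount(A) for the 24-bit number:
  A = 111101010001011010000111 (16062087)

111101010001011010000111
1-bits at positions (from bit 0 = LSB): 0, 1, 2, 7, 9, 10, 12, 16, 18, 20, 21, 22, 23
Count = 13

Answer: 13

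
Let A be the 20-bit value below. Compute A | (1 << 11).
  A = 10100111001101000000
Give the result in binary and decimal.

Mask = 1 << 11 = 00000000100000000000
Bit 11 of A is 0, so OR-ing with the mask flips it to 1.
  10100111001101000000
| 00000000100000000000
----------------------
  10100111101101000000

Answer: 10100111101101000000 (686912)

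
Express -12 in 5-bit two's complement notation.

1. Binary of +12:  01100
2. Invert bits:     10011
3. Add 1:           10100

Answer: 10100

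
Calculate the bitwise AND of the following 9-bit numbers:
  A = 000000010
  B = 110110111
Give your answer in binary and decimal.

Apply & to each column (1 only where both bits are 1):
  000000010
& 110110111
-----------
  000000010

Answer: 000000010 (2)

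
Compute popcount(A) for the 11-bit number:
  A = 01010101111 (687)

01010101111
1-bits at positions (from bit 0 = LSB): 0, 1, 2, 3, 5, 7, 9
Count = 7

Answer: 7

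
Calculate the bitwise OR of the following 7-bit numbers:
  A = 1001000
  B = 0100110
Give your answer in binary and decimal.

Apply | to each column (1 where either bit is 1):
  1001000
| 0100110
---------
  1101110

Answer: 1101110 (110)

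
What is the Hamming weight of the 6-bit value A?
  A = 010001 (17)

010001
1-bits at positions (from bit 0 = LSB): 0, 4
Count = 2

Answer: 2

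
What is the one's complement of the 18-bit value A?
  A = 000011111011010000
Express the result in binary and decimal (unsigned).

Flip each bit (0->1, 1->0):
  000011111011010000
  111100000100101111

Answer: 111100000100101111 (246063)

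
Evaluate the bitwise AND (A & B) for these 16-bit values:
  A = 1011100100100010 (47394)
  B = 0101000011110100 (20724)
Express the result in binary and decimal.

Apply & to each column (1 only where both bits are 1):
  1011100100100010
& 0101000011110100
------------------
  0001000000100000

Answer: 0001000000100000 (4128)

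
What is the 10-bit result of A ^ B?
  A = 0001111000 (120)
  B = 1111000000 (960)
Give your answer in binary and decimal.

Apply ^ to each column (1 where bits differ):
  0001111000
^ 1111000000
------------
  1110111000

Answer: 1110111000 (952)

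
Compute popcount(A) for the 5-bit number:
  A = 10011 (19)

10011
1-bits at positions (from bit 0 = LSB): 0, 1, 4
Count = 3

Answer: 3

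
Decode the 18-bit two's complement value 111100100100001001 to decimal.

MSB is 1, so the value is negative. Find the magnitude:
1. Invert bits:  000011011011110110
2. Add 1:        000011011011110111  = 14071
3. Apply sign:   -14071

Answer: -14071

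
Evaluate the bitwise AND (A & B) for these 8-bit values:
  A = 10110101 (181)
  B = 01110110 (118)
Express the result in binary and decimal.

Apply & to each column (1 only where both bits are 1):
  10110101
& 01110110
----------
  00110100

Answer: 00110100 (52)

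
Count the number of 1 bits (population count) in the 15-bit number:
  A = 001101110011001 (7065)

001101110011001
1-bits at positions (from bit 0 = LSB): 0, 3, 4, 7, 8, 9, 11, 12
Count = 8

Answer: 8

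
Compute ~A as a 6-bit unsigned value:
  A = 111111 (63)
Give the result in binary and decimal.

Flip each bit (0->1, 1->0):
  111111
  000000

Answer: 000000 (0)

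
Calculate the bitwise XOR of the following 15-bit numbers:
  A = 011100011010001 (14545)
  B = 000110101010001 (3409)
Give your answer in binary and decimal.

Apply ^ to each column (1 where bits differ):
  011100011010001
^ 000110101010001
-----------------
  011010110000000

Answer: 011010110000000 (13696)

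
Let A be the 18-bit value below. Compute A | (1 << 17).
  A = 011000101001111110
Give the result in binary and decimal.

Mask = 1 << 17 = 100000000000000000
Bit 17 of A is 0, so OR-ing with the mask flips it to 1.
  011000101001111110
| 100000000000000000
--------------------
  111000101001111110

Answer: 111000101001111110 (232062)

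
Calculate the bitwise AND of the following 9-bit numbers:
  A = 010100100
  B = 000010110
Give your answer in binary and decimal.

Apply & to each column (1 only where both bits are 1):
  010100100
& 000010110
-----------
  000000100

Answer: 000000100 (4)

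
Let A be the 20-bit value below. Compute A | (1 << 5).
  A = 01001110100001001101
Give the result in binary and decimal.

Mask = 1 << 5 = 00000000000000100000
Bit 5 of A is 0, so OR-ing with the mask flips it to 1.
  01001110100001001101
| 00000000000000100000
----------------------
  01001110100001101101

Answer: 01001110100001101101 (321645)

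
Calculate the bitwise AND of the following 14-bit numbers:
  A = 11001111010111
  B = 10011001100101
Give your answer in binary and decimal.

Apply & to each column (1 only where both bits are 1):
  11001111010111
& 10011001100101
----------------
  10001001000101

Answer: 10001001000101 (8773)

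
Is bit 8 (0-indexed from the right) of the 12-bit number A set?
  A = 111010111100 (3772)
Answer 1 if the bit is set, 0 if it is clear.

Bit 8 is the 9th from the right.
  111010111100
     ^
That bit is 0.

Answer: 0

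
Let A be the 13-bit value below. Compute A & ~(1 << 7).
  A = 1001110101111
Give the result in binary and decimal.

Mask = ~(1 << 7) = 1111101111111
Bit 7 of A is 1, so AND-ing with the mask clears it to 0.
  1001110101111
& 1111101111111
---------------
  1001100101111

Answer: 1001100101111 (4911)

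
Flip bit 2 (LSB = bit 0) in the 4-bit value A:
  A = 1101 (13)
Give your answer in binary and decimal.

Mask = 1 << 2 = 0100
Bit 2 of A is 1; XOR with the mask flips it to 0.
  1101
^ 0100
------
  1001

Answer: 1001 (9)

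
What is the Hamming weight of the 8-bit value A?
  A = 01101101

01101101
1-bits at positions (from bit 0 = LSB): 0, 2, 3, 5, 6
Count = 5

Answer: 5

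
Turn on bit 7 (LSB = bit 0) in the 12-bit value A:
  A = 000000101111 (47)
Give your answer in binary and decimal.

Mask = 1 << 7 = 000010000000
Bit 7 of A is 0, so OR-ing with the mask flips it to 1.
  000000101111
| 000010000000
--------------
  000010101111

Answer: 000010101111 (175)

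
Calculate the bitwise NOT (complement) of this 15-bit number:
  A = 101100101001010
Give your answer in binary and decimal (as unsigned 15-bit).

Flip each bit (0->1, 1->0):
  101100101001010
  010011010110101

Answer: 010011010110101 (9909)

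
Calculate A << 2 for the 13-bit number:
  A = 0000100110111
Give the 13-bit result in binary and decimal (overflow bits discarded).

Shift left by 2: drop the top 2 bit(s), append 2 zero(s) on the right.
  0000100110111  ->  discard [00], keep [00100110111], append 00
= 0010011011100

Answer: 0010011011100 (1244)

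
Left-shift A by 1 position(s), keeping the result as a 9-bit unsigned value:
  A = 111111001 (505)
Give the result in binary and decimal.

Shift left by 1: drop the top 1 bit(s), append 1 zero(s) on the right.
  111111001  ->  discard [1], keep [11111001], append 0
= 111110010

Answer: 111110010 (498)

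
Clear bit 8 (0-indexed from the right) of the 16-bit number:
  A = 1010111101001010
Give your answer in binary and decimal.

Mask = ~(1 << 8) = 1111111011111111
Bit 8 of A is 1, so AND-ing with the mask clears it to 0.
  1010111101001010
& 1111111011111111
------------------
  1010111001001010

Answer: 1010111001001010 (44618)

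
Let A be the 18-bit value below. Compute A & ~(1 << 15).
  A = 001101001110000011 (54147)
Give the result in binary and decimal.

Mask = ~(1 << 15) = 110111111111111111
Bit 15 of A is 1, so AND-ing with the mask clears it to 0.
  001101001110000011
& 110111111111111111
--------------------
  000101001110000011

Answer: 000101001110000011 (21379)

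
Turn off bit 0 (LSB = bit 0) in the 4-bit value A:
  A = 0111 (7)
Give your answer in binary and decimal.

Mask = ~(1 << 0) = 1110
Bit 0 of A is 1, so AND-ing with the mask clears it to 0.
  0111
& 1110
------
  0110

Answer: 0110 (6)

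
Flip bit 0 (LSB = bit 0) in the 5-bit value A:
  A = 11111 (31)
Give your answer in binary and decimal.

Mask = 1 << 0 = 00001
Bit 0 of A is 1; XOR with the mask flips it to 0.
  11111
^ 00001
-------
  11110

Answer: 11110 (30)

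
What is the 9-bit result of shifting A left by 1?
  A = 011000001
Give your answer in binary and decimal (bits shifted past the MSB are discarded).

Shift left by 1: drop the top 1 bit(s), append 1 zero(s) on the right.
  011000001  ->  discard [0], keep [11000001], append 0
= 110000010

Answer: 110000010 (386)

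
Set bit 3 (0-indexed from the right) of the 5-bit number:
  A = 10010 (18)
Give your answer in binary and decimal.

Mask = 1 << 3 = 01000
Bit 3 of A is 0, so OR-ing with the mask flips it to 1.
  10010
| 01000
-------
  11010

Answer: 11010 (26)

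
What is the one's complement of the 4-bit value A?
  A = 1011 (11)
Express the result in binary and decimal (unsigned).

Flip each bit (0->1, 1->0):
  1011
  0100

Answer: 0100 (4)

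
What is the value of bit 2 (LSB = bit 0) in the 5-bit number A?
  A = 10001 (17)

Bit 2 is the 3rd from the right.
  10001
    ^
That bit is 0.

Answer: 0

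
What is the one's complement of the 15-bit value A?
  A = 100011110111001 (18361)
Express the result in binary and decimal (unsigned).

Flip each bit (0->1, 1->0):
  100011110111001
  011100001000110

Answer: 011100001000110 (14406)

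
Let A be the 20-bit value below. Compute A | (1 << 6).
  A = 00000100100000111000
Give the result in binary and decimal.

Mask = 1 << 6 = 00000000000001000000
Bit 6 of A is 0, so OR-ing with the mask flips it to 1.
  00000100100000111000
| 00000000000001000000
----------------------
  00000100100001111000

Answer: 00000100100001111000 (18552)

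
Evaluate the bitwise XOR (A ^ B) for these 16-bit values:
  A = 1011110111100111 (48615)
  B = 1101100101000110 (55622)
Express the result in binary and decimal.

Apply ^ to each column (1 where bits differ):
  1011110111100111
^ 1101100101000110
------------------
  0110010010100001

Answer: 0110010010100001 (25761)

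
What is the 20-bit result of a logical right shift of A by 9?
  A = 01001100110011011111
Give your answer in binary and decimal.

Logical shift right by 9: drop the bottom 9 bit(s), prepend 9 zero(s) on the left.
  01001100110011011111  ->  keep [01001100110], discard [011011111], prepend 000000000
= 00000000001001100110

Answer: 00000000001001100110 (614)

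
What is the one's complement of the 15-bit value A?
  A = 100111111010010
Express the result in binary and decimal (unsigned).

Flip each bit (0->1, 1->0):
  100111111010010
  011000000101101

Answer: 011000000101101 (12333)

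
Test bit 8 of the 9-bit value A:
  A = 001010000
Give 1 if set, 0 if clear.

Bit 8 is the 9th from the right.
  001010000
  ^
That bit is 0.

Answer: 0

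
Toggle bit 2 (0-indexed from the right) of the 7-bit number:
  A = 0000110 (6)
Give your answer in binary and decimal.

Mask = 1 << 2 = 0000100
Bit 2 of A is 1; XOR with the mask flips it to 0.
  0000110
^ 0000100
---------
  0000010

Answer: 0000010 (2)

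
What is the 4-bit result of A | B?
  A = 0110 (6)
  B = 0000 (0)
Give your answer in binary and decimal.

Apply | to each column (1 where either bit is 1):
  0110
| 0000
------
  0110

Answer: 0110 (6)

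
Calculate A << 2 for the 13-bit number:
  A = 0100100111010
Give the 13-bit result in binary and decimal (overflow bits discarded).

Shift left by 2: drop the top 2 bit(s), append 2 zero(s) on the right.
  0100100111010  ->  discard [01], keep [00100111010], append 00
= 0010011101000

Answer: 0010011101000 (1256)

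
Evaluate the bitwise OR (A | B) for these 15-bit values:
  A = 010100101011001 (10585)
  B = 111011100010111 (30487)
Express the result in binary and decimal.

Apply | to each column (1 where either bit is 1):
  010100101011001
| 111011100010111
-----------------
  111111101011111

Answer: 111111101011111 (32607)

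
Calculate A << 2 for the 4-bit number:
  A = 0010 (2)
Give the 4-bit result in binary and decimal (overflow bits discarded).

Shift left by 2: drop the top 2 bit(s), append 2 zero(s) on the right.
  0010  ->  discard [00], keep [10], append 00
= 1000

Answer: 1000 (8)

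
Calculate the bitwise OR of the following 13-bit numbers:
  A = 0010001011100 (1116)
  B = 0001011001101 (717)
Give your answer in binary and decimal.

Apply | to each column (1 where either bit is 1):
  0010001011100
| 0001011001101
---------------
  0011011011101

Answer: 0011011011101 (1757)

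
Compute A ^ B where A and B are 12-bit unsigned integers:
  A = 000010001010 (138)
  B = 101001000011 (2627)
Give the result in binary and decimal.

Apply ^ to each column (1 where bits differ):
  000010001010
^ 101001000011
--------------
  101011001001

Answer: 101011001001 (2761)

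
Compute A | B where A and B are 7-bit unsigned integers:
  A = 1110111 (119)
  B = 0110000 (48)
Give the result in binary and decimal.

Apply | to each column (1 where either bit is 1):
  1110111
| 0110000
---------
  1110111

Answer: 1110111 (119)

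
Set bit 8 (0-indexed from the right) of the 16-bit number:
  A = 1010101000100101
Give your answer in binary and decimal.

Mask = 1 << 8 = 0000000100000000
Bit 8 of A is 0, so OR-ing with the mask flips it to 1.
  1010101000100101
| 0000000100000000
------------------
  1010101100100101

Answer: 1010101100100101 (43813)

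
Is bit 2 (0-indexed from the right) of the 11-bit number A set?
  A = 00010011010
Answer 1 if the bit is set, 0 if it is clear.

Bit 2 is the 3rd from the right.
  00010011010
          ^
That bit is 0.

Answer: 0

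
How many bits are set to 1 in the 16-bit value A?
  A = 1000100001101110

1000100001101110
1-bits at positions (from bit 0 = LSB): 1, 2, 3, 5, 6, 11, 15
Count = 7

Answer: 7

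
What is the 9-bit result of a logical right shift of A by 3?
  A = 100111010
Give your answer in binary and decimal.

Logical shift right by 3: drop the bottom 3 bit(s), prepend 3 zero(s) on the left.
  100111010  ->  keep [100111], discard [010], prepend 000
= 000100111

Answer: 000100111 (39)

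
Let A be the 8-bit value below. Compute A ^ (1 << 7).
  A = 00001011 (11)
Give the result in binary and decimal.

Mask = 1 << 7 = 10000000
Bit 7 of A is 0; XOR with the mask flips it to 1.
  00001011
^ 10000000
----------
  10001011

Answer: 10001011 (139)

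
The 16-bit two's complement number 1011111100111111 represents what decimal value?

MSB is 1, so the value is negative. Find the magnitude:
1. Invert bits:  0100000011000000
2. Add 1:        0100000011000001  = 16577
3. Apply sign:   -16577

Answer: -16577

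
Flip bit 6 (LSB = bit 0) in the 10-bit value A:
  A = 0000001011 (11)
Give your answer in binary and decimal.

Mask = 1 << 6 = 0001000000
Bit 6 of A is 0; XOR with the mask flips it to 1.
  0000001011
^ 0001000000
------------
  0001001011

Answer: 0001001011 (75)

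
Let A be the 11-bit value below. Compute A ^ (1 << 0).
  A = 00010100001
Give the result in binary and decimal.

Mask = 1 << 0 = 00000000001
Bit 0 of A is 1; XOR with the mask flips it to 0.
  00010100001
^ 00000000001
-------------
  00010100000

Answer: 00010100000 (160)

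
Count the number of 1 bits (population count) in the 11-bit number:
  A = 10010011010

10010011010
1-bits at positions (from bit 0 = LSB): 1, 3, 4, 7, 10
Count = 5

Answer: 5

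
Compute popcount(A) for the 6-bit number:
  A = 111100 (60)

111100
1-bits at positions (from bit 0 = LSB): 2, 3, 4, 5
Count = 4

Answer: 4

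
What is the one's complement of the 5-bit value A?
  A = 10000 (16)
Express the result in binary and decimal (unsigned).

Flip each bit (0->1, 1->0):
  10000
  01111

Answer: 01111 (15)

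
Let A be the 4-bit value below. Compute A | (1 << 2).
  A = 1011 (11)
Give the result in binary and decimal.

Mask = 1 << 2 = 0100
Bit 2 of A is 0, so OR-ing with the mask flips it to 1.
  1011
| 0100
------
  1111

Answer: 1111 (15)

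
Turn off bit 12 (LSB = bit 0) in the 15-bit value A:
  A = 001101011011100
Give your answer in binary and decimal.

Mask = ~(1 << 12) = 110111111111111
Bit 12 of A is 1, so AND-ing with the mask clears it to 0.
  001101011011100
& 110111111111111
-----------------
  000101011011100

Answer: 000101011011100 (2780)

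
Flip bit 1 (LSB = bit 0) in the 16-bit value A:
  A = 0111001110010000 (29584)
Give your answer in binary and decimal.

Mask = 1 << 1 = 0000000000000010
Bit 1 of A is 0; XOR with the mask flips it to 1.
  0111001110010000
^ 0000000000000010
------------------
  0111001110010010

Answer: 0111001110010010 (29586)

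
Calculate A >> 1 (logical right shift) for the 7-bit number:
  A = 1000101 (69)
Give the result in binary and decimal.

Logical shift right by 1: drop the bottom 1 bit(s), prepend 1 zero(s) on the left.
  1000101  ->  keep [100010], discard [1], prepend 0
= 0100010

Answer: 0100010 (34)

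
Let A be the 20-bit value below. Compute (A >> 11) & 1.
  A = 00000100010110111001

Bit 11 is the 12th from the right.
  00000100010110111001
          ^
That bit is 0.

Answer: 0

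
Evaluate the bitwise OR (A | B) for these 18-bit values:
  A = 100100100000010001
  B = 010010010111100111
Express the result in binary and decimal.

Apply | to each column (1 where either bit is 1):
  100100100000010001
| 010010010111100111
--------------------
  110110110111110111

Answer: 110110110111110111 (224759)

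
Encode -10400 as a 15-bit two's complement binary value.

1. Binary of +10400:  010100010100000
2. Invert bits:     101011101011111
3. Add 1:           101011101100000

Answer: 101011101100000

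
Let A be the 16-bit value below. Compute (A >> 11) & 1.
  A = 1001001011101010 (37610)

Bit 11 is the 12th from the right.
  1001001011101010
      ^
That bit is 0.

Answer: 0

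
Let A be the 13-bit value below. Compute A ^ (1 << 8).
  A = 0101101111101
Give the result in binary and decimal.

Mask = 1 << 8 = 0000100000000
Bit 8 of A is 1; XOR with the mask flips it to 0.
  0101101111101
^ 0000100000000
---------------
  0101001111101

Answer: 0101001111101 (2685)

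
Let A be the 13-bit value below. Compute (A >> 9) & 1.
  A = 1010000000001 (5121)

Bit 9 is the 10th from the right.
  1010000000001
     ^
That bit is 0.

Answer: 0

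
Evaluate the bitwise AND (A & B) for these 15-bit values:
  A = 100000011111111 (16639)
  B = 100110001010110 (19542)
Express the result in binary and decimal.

Apply & to each column (1 only where both bits are 1):
  100000011111111
& 100110001010110
-----------------
  100000001010110

Answer: 100000001010110 (16470)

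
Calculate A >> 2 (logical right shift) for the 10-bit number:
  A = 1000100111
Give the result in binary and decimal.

Logical shift right by 2: drop the bottom 2 bit(s), prepend 2 zero(s) on the left.
  1000100111  ->  keep [10001001], discard [11], prepend 00
= 0010001001

Answer: 0010001001 (137)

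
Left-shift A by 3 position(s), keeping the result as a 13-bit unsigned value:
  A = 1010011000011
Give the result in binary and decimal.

Shift left by 3: drop the top 3 bit(s), append 3 zero(s) on the right.
  1010011000011  ->  discard [101], keep [0011000011], append 000
= 0011000011000

Answer: 0011000011000 (1560)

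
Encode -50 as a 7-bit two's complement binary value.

1. Binary of +50:  0110010
2. Invert bits:     1001101
3. Add 1:           1001110

Answer: 1001110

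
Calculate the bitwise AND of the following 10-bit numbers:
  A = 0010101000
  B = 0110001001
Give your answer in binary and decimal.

Apply & to each column (1 only where both bits are 1):
  0010101000
& 0110001001
------------
  0010001000

Answer: 0010001000 (136)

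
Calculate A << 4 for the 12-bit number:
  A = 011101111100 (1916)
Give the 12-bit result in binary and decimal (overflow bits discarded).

Shift left by 4: drop the top 4 bit(s), append 4 zero(s) on the right.
  011101111100  ->  discard [0111], keep [01111100], append 0000
= 011111000000

Answer: 011111000000 (1984)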